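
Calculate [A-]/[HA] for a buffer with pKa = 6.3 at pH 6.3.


[A-]/[HA] = 10^(pH - pKa)
= 10^(6.3 - 6.3)
= 1.0

1.0


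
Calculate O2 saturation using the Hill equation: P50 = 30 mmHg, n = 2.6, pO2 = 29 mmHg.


Y = pO2^n / (P50^n + pO2^n)
Y = 29^2.6 / (30^2.6 + 29^2.6)
Y = 47.8%

47.8%


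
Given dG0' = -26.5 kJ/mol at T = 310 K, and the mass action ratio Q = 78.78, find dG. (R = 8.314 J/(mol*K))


dG = dG0' + RT * ln(Q) / 1000
dG = -26.5 + 8.314 * 310 * ln(78.78) / 1000
dG = -15.2456 kJ/mol

-15.2456 kJ/mol


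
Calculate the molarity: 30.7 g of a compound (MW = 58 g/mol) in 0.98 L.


C = (mass / MW) / volume
C = (30.7 / 58) / 0.98
C = 0.5401 M

0.5401 M


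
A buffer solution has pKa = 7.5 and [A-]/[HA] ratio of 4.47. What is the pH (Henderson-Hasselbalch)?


pH = pKa + log10([A-]/[HA])
pH = 7.5 + log10(4.47)
pH = 8.1503

8.1503


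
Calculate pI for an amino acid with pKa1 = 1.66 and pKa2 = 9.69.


pI = (pKa1 + pKa2) / 2
pI = (1.66 + 9.69) / 2
pI = 5.675

5.675


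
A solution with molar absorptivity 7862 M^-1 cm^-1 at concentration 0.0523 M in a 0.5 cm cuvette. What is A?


A = epsilon * c * l
A = 7862 * 0.0523 * 0.5
A = 205.5913

205.5913


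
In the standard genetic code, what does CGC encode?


Standard genetic code lookup.
Codon CGC -> Arg

Arg


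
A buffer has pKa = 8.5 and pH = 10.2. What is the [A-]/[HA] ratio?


[A-]/[HA] = 10^(pH - pKa)
= 10^(10.2 - 8.5)
= 50.1187

50.1187


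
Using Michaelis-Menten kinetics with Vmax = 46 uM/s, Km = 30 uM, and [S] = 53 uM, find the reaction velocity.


v = Vmax * [S] / (Km + [S])
v = 46 * 53 / (30 + 53)
v = 29.3735 uM/s

29.3735 uM/s


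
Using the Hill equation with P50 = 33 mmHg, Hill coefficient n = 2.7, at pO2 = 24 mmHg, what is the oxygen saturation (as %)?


Y = pO2^n / (P50^n + pO2^n)
Y = 24^2.7 / (33^2.7 + 24^2.7)
Y = 29.74%

29.74%


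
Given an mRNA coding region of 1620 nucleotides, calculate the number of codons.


codons = nucleotides / 3
codons = 1620 / 3 = 540

540


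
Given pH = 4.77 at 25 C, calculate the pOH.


pOH = 14 - pH
pOH = 14 - 4.77
pOH = 9.23

9.23


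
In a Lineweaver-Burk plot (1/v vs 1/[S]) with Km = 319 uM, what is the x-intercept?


x-intercept = -1/Km
= -1/319
= -0.0031 1/uM

-0.0031 1/uM


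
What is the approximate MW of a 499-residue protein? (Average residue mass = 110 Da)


MW = n_residues * 110 Da
MW = 499 * 110
MW = 54890 Da

54890 Da


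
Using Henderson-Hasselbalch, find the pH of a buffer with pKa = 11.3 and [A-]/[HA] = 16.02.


pH = pKa + log10([A-]/[HA])
pH = 11.3 + log10(16.02)
pH = 12.5047

12.5047


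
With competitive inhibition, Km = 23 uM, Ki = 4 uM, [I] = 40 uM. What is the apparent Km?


Km_app = Km * (1 + [I]/Ki)
Km_app = 23 * (1 + 40/4)
Km_app = 253.0 uM

253.0 uM


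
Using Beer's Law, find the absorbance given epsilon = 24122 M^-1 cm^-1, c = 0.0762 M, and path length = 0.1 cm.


A = epsilon * c * l
A = 24122 * 0.0762 * 0.1
A = 183.8096

183.8096


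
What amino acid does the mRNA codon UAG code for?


Standard genetic code lookup.
Codon UAG -> Stop

Stop


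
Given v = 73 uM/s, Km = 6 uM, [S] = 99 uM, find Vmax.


Vmax = v * (Km + [S]) / [S]
Vmax = 73 * (6 + 99) / 99
Vmax = 77.4242 uM/s

77.4242 uM/s


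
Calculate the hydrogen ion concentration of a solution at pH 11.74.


[H+] = 10^(-pH)
[H+] = 10^(-11.74)
[H+] = 1.820e-12 M

1.820e-12 M


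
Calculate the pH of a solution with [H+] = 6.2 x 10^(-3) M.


pH = -log10([H+])
pH = -log10(6.2 x 10^(-3))
pH = 2.2076

2.2076


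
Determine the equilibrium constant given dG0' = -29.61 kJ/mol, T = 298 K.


Keq = exp(-dG0 * 1000 / (R * T))
Keq = exp(-(-29.61) * 1000 / (8.314 * 298))
Keq = 155005.6359

155005.6359


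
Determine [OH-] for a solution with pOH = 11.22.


[OH-] = 10^(-pOH)
[OH-] = 10^(-11.22)
[OH-] = 6.026e-12 M

6.026e-12 M


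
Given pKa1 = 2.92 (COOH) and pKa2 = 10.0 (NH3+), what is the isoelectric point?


pI = (pKa1 + pKa2) / 2
pI = (2.92 + 10.0) / 2
pI = 6.46

6.46


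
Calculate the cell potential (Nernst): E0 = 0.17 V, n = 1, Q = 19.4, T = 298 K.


E = E0 - (RT/nF) * ln(Q)
E = 0.17 - (8.314 * 298 / (1 * 96485)) * ln(19.4)
E = 0.0939 V

0.0939 V


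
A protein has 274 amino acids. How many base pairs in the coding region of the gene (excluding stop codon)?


Each amino acid = 1 codon = 3 bp
bp = 274 * 3 = 822 bp

822 bp


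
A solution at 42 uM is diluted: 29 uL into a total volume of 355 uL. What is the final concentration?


C2 = C1 * V1 / V2
C2 = 42 * 29 / 355
C2 = 3.431 uM

3.431 uM


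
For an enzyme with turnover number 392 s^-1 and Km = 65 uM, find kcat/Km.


Catalytic efficiency = kcat / Km
= 392 / 65
= 6.0308 uM^-1*s^-1

6.0308 uM^-1*s^-1


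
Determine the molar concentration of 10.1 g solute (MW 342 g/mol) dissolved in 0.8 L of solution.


C = (mass / MW) / volume
C = (10.1 / 342) / 0.8
C = 0.0369 M

0.0369 M


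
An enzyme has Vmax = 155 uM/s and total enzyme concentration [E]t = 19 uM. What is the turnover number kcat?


kcat = Vmax / [E]t
kcat = 155 / 19
kcat = 8.1579 s^-1

8.1579 s^-1


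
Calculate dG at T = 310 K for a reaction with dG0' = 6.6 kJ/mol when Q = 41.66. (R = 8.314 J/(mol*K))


dG = dG0' + RT * ln(Q) / 1000
dG = 6.6 + 8.314 * 310 * ln(41.66) / 1000
dG = 16.2123 kJ/mol

16.2123 kJ/mol


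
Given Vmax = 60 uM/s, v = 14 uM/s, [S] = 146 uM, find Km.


Km = [S] * (Vmax - v) / v
Km = 146 * (60 - 14) / 14
Km = 479.7143 uM

479.7143 uM


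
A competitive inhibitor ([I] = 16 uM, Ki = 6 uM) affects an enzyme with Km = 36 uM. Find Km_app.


Km_app = Km * (1 + [I]/Ki)
Km_app = 36 * (1 + 16/6)
Km_app = 132.0 uM

132.0 uM


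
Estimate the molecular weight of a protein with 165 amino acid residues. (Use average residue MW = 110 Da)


MW = n_residues * 110 Da
MW = 165 * 110
MW = 18150 Da

18150 Da


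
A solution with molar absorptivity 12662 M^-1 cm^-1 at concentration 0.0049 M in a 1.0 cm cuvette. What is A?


A = epsilon * c * l
A = 12662 * 0.0049 * 1.0
A = 62.0438

62.0438


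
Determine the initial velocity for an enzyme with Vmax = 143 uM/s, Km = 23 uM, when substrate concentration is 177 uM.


v = Vmax * [S] / (Km + [S])
v = 143 * 177 / (23 + 177)
v = 126.555 uM/s

126.555 uM/s


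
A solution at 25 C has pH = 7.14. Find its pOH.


pOH = 14 - pH
pOH = 14 - 7.14
pOH = 6.86

6.86


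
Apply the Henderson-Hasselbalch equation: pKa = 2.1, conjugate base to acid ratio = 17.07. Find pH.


pH = pKa + log10([A-]/[HA])
pH = 2.1 + log10(17.07)
pH = 3.3322

3.3322


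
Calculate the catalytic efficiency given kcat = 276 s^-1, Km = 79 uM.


Catalytic efficiency = kcat / Km
= 276 / 79
= 3.4937 uM^-1*s^-1

3.4937 uM^-1*s^-1


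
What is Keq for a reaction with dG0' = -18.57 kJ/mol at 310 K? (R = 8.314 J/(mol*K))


Keq = exp(-dG0 * 1000 / (R * T))
Keq = exp(-(-18.57) * 1000 / (8.314 * 310))
Keq = 1346.2833

1346.2833


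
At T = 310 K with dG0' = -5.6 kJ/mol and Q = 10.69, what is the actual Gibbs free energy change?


dG = dG0' + RT * ln(Q) / 1000
dG = -5.6 + 8.314 * 310 * ln(10.69) / 1000
dG = 0.5065 kJ/mol

0.5065 kJ/mol


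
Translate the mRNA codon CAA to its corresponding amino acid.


Standard genetic code lookup.
Codon CAA -> Gln

Gln


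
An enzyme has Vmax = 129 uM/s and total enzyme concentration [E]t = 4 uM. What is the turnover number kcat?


kcat = Vmax / [E]t
kcat = 129 / 4
kcat = 32.25 s^-1

32.25 s^-1


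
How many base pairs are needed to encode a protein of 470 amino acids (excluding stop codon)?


Each amino acid = 1 codon = 3 bp
bp = 470 * 3 = 1410 bp

1410 bp


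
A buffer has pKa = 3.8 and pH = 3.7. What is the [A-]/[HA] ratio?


[A-]/[HA] = 10^(pH - pKa)
= 10^(3.7 - 3.8)
= 0.7943

0.7943


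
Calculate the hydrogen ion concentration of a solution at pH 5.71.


[H+] = 10^(-pH)
[H+] = 10^(-5.71)
[H+] = 1.950e-06 M

1.950e-06 M


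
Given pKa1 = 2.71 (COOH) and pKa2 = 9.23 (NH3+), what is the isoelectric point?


pI = (pKa1 + pKa2) / 2
pI = (2.71 + 9.23) / 2
pI = 5.97

5.97


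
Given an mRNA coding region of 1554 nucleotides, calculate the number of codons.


codons = nucleotides / 3
codons = 1554 / 3 = 518

518


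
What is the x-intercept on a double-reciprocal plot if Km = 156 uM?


x-intercept = -1/Km
= -1/156
= -0.0064 1/uM

-0.0064 1/uM


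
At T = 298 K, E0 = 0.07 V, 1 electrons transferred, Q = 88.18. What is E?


E = E0 - (RT/nF) * ln(Q)
E = 0.07 - (8.314 * 298 / (1 * 96485)) * ln(88.18)
E = -0.045 V

-0.045 V


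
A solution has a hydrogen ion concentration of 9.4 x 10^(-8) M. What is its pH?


pH = -log10([H+])
pH = -log10(9.4 x 10^(-8))
pH = 7.0269

7.0269


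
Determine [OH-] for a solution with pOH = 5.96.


[OH-] = 10^(-pOH)
[OH-] = 10^(-5.96)
[OH-] = 1.096e-06 M

1.096e-06 M


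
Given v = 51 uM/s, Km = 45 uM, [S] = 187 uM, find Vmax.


Vmax = v * (Km + [S]) / [S]
Vmax = 51 * (45 + 187) / 187
Vmax = 63.2727 uM/s

63.2727 uM/s


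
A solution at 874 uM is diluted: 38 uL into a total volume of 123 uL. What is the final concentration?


C2 = C1 * V1 / V2
C2 = 874 * 38 / 123
C2 = 270.0163 uM

270.0163 uM


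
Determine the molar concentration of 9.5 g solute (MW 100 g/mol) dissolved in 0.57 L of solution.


C = (mass / MW) / volume
C = (9.5 / 100) / 0.57
C = 0.1667 M

0.1667 M


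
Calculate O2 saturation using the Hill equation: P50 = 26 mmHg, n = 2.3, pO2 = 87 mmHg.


Y = pO2^n / (P50^n + pO2^n)
Y = 87^2.3 / (26^2.3 + 87^2.3)
Y = 94.15%

94.15%


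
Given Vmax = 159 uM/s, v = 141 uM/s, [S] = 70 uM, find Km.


Km = [S] * (Vmax - v) / v
Km = 70 * (159 - 141) / 141
Km = 8.9362 uM

8.9362 uM


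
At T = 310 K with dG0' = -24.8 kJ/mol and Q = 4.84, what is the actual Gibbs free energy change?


dG = dG0' + RT * ln(Q) / 1000
dG = -24.8 + 8.314 * 310 * ln(4.84) / 1000
dG = -20.7358 kJ/mol

-20.7358 kJ/mol


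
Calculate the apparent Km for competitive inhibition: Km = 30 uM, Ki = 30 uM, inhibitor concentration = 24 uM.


Km_app = Km * (1 + [I]/Ki)
Km_app = 30 * (1 + 24/30)
Km_app = 54.0 uM

54.0 uM


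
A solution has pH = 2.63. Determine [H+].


[H+] = 10^(-pH)
[H+] = 10^(-2.63)
[H+] = 0.0023 M

0.0023 M


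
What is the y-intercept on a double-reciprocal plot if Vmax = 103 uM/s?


y-intercept = 1/Vmax
= 1/103
= 0.0097 s/uM

0.0097 s/uM


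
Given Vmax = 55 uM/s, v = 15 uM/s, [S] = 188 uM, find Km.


Km = [S] * (Vmax - v) / v
Km = 188 * (55 - 15) / 15
Km = 501.3333 uM

501.3333 uM


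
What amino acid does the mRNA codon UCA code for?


Standard genetic code lookup.
Codon UCA -> Ser

Ser


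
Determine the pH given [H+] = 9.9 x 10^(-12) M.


pH = -log10([H+])
pH = -log10(9.9 x 10^(-12))
pH = 11.0044

11.0044


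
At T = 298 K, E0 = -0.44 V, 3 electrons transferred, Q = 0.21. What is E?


E = E0 - (RT/nF) * ln(Q)
E = -0.44 - (8.314 * 298 / (3 * 96485)) * ln(0.21)
E = -0.4266 V

-0.4266 V


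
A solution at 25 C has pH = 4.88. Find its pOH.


pOH = 14 - pH
pOH = 14 - 4.88
pOH = 9.12

9.12


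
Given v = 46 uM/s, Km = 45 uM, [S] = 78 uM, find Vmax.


Vmax = v * (Km + [S]) / [S]
Vmax = 46 * (45 + 78) / 78
Vmax = 72.5385 uM/s

72.5385 uM/s


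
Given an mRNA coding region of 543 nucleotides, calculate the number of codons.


codons = nucleotides / 3
codons = 543 / 3 = 181

181


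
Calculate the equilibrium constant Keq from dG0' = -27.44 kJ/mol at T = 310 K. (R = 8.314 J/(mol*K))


Keq = exp(-dG0 * 1000 / (R * T))
Keq = exp(-(-27.44) * 1000 / (8.314 * 310))
Keq = 42050.8836

42050.8836


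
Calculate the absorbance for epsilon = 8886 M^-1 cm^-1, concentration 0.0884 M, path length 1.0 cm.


A = epsilon * c * l
A = 8886 * 0.0884 * 1.0
A = 785.5224

785.5224


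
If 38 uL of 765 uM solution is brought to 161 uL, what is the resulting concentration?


C2 = C1 * V1 / V2
C2 = 765 * 38 / 161
C2 = 180.559 uM

180.559 uM


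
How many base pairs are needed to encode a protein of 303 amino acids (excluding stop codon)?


Each amino acid = 1 codon = 3 bp
bp = 303 * 3 = 909 bp

909 bp


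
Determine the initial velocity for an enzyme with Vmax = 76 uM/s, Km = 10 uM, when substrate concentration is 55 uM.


v = Vmax * [S] / (Km + [S])
v = 76 * 55 / (10 + 55)
v = 64.3077 uM/s

64.3077 uM/s


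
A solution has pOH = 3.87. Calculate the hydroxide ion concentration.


[OH-] = 10^(-pOH)
[OH-] = 10^(-3.87)
[OH-] = 1.349e-04 M

1.349e-04 M


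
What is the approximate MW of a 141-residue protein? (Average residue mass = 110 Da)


MW = n_residues * 110 Da
MW = 141 * 110
MW = 15510 Da

15510 Da


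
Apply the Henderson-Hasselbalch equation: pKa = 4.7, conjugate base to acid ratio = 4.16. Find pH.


pH = pKa + log10([A-]/[HA])
pH = 4.7 + log10(4.16)
pH = 5.3191

5.3191


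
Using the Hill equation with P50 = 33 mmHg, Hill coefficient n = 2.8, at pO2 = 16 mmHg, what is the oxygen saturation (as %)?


Y = pO2^n / (P50^n + pO2^n)
Y = 16^2.8 / (33^2.8 + 16^2.8)
Y = 11.64%

11.64%


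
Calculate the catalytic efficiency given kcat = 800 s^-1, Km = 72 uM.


Catalytic efficiency = kcat / Km
= 800 / 72
= 11.1111 uM^-1*s^-1

11.1111 uM^-1*s^-1


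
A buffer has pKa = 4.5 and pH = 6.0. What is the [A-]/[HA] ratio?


[A-]/[HA] = 10^(pH - pKa)
= 10^(6.0 - 4.5)
= 31.6228

31.6228


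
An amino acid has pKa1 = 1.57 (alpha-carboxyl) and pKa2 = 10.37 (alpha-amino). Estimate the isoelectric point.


pI = (pKa1 + pKa2) / 2
pI = (1.57 + 10.37) / 2
pI = 5.97

5.97


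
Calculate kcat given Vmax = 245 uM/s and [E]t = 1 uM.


kcat = Vmax / [E]t
kcat = 245 / 1
kcat = 245.0 s^-1

245.0 s^-1


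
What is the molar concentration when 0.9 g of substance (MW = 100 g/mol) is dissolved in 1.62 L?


C = (mass / MW) / volume
C = (0.9 / 100) / 1.62
C = 0.0056 M

0.0056 M


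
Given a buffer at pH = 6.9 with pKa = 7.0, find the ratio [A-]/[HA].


[A-]/[HA] = 10^(pH - pKa)
= 10^(6.9 - 7.0)
= 0.7943

0.7943


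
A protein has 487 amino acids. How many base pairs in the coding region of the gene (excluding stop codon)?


Each amino acid = 1 codon = 3 bp
bp = 487 * 3 = 1461 bp

1461 bp


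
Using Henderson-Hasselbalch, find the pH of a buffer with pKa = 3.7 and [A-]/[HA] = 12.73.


pH = pKa + log10([A-]/[HA])
pH = 3.7 + log10(12.73)
pH = 4.8048

4.8048


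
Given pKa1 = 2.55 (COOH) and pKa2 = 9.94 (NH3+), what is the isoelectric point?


pI = (pKa1 + pKa2) / 2
pI = (2.55 + 9.94) / 2
pI = 6.245

6.245


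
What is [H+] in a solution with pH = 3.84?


[H+] = 10^(-pH)
[H+] = 10^(-3.84)
[H+] = 1.445e-04 M

1.445e-04 M


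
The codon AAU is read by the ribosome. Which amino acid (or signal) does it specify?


Standard genetic code lookup.
Codon AAU -> Asn

Asn


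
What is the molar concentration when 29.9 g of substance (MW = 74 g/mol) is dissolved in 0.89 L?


C = (mass / MW) / volume
C = (29.9 / 74) / 0.89
C = 0.454 M

0.454 M


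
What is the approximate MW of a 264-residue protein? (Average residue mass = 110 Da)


MW = n_residues * 110 Da
MW = 264 * 110
MW = 29040 Da

29040 Da


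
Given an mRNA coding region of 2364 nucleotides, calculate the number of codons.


codons = nucleotides / 3
codons = 2364 / 3 = 788

788


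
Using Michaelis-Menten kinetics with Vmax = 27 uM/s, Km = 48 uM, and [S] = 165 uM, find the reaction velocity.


v = Vmax * [S] / (Km + [S])
v = 27 * 165 / (48 + 165)
v = 20.9155 uM/s

20.9155 uM/s


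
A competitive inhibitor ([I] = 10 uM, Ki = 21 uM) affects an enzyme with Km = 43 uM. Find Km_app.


Km_app = Km * (1 + [I]/Ki)
Km_app = 43 * (1 + 10/21)
Km_app = 63.4762 uM

63.4762 uM


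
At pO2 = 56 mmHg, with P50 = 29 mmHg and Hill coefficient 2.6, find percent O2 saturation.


Y = pO2^n / (P50^n + pO2^n)
Y = 56^2.6 / (29^2.6 + 56^2.6)
Y = 84.7%

84.7%


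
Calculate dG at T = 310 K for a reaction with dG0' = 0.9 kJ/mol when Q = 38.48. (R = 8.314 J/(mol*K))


dG = dG0' + RT * ln(Q) / 1000
dG = 0.9 + 8.314 * 310 * ln(38.48) / 1000
dG = 10.3076 kJ/mol

10.3076 kJ/mol


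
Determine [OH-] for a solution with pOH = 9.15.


[OH-] = 10^(-pOH)
[OH-] = 10^(-9.15)
[OH-] = 7.079e-10 M

7.079e-10 M


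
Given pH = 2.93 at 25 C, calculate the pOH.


pOH = 14 - pH
pOH = 14 - 2.93
pOH = 11.07

11.07


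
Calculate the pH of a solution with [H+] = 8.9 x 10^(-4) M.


pH = -log10([H+])
pH = -log10(8.9 x 10^(-4))
pH = 3.0506

3.0506


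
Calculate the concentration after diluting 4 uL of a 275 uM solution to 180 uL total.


C2 = C1 * V1 / V2
C2 = 275 * 4 / 180
C2 = 6.1111 uM

6.1111 uM


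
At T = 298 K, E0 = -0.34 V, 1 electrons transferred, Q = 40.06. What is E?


E = E0 - (RT/nF) * ln(Q)
E = -0.34 - (8.314 * 298 / (1 * 96485)) * ln(40.06)
E = -0.4348 V

-0.4348 V


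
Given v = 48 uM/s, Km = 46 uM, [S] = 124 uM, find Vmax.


Vmax = v * (Km + [S]) / [S]
Vmax = 48 * (46 + 124) / 124
Vmax = 65.8065 uM/s

65.8065 uM/s


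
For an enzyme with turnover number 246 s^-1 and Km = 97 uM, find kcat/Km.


Catalytic efficiency = kcat / Km
= 246 / 97
= 2.5361 uM^-1*s^-1

2.5361 uM^-1*s^-1


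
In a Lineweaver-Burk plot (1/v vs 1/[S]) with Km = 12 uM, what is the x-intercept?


x-intercept = -1/Km
= -1/12
= -0.0833 1/uM

-0.0833 1/uM


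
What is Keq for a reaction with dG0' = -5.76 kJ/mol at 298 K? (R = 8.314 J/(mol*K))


Keq = exp(-dG0 * 1000 / (R * T))
Keq = exp(-(-5.76) * 1000 / (8.314 * 298))
Keq = 10.2252

10.2252


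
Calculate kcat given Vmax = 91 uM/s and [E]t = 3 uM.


kcat = Vmax / [E]t
kcat = 91 / 3
kcat = 30.3333 s^-1

30.3333 s^-1


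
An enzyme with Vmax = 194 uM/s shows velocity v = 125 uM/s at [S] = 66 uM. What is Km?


Km = [S] * (Vmax - v) / v
Km = 66 * (194 - 125) / 125
Km = 36.432 uM

36.432 uM


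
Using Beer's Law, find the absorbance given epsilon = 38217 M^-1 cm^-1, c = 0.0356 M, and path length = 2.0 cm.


A = epsilon * c * l
A = 38217 * 0.0356 * 2.0
A = 2721.0504

2721.0504


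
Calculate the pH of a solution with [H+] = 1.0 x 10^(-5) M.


pH = -log10([H+])
pH = -log10(1.0 x 10^(-5))
pH = 5.0

5.0


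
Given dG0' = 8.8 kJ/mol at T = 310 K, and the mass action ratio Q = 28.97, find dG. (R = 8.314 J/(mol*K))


dG = dG0' + RT * ln(Q) / 1000
dG = 8.8 + 8.314 * 310 * ln(28.97) / 1000
dG = 17.476 kJ/mol

17.476 kJ/mol


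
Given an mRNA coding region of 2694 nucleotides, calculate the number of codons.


codons = nucleotides / 3
codons = 2694 / 3 = 898

898


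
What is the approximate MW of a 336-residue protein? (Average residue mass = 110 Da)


MW = n_residues * 110 Da
MW = 336 * 110
MW = 36960 Da

36960 Da


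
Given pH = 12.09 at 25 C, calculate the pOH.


pOH = 14 - pH
pOH = 14 - 12.09
pOH = 1.91

1.91


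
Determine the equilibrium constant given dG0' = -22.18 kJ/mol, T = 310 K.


Keq = exp(-dG0 * 1000 / (R * T))
Keq = exp(-(-22.18) * 1000 / (8.314 * 310))
Keq = 5463.1009

5463.1009


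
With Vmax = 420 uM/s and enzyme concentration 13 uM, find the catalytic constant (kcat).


kcat = Vmax / [E]t
kcat = 420 / 13
kcat = 32.3077 s^-1

32.3077 s^-1


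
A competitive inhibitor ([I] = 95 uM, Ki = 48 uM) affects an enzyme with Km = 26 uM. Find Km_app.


Km_app = Km * (1 + [I]/Ki)
Km_app = 26 * (1 + 95/48)
Km_app = 77.4583 uM

77.4583 uM


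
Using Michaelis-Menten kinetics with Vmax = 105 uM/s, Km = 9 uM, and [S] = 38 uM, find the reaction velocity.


v = Vmax * [S] / (Km + [S])
v = 105 * 38 / (9 + 38)
v = 84.8936 uM/s

84.8936 uM/s


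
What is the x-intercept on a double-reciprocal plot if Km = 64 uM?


x-intercept = -1/Km
= -1/64
= -0.0156 1/uM

-0.0156 1/uM


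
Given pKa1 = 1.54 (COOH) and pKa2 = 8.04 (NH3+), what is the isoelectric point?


pI = (pKa1 + pKa2) / 2
pI = (1.54 + 8.04) / 2
pI = 4.79

4.79


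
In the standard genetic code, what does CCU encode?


Standard genetic code lookup.
Codon CCU -> Pro

Pro


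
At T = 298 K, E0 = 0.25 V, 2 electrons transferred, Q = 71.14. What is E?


E = E0 - (RT/nF) * ln(Q)
E = 0.25 - (8.314 * 298 / (2 * 96485)) * ln(71.14)
E = 0.1952 V

0.1952 V


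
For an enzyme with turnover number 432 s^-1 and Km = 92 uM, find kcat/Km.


Catalytic efficiency = kcat / Km
= 432 / 92
= 4.6957 uM^-1*s^-1

4.6957 uM^-1*s^-1


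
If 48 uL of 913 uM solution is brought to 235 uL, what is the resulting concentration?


C2 = C1 * V1 / V2
C2 = 913 * 48 / 235
C2 = 186.4851 uM

186.4851 uM


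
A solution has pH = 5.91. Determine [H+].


[H+] = 10^(-pH)
[H+] = 10^(-5.91)
[H+] = 1.230e-06 M

1.230e-06 M


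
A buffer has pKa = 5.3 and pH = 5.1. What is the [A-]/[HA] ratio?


[A-]/[HA] = 10^(pH - pKa)
= 10^(5.1 - 5.3)
= 0.631

0.631


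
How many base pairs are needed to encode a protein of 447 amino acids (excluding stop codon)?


Each amino acid = 1 codon = 3 bp
bp = 447 * 3 = 1341 bp

1341 bp


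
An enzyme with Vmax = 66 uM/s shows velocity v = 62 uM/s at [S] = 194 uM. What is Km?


Km = [S] * (Vmax - v) / v
Km = 194 * (66 - 62) / 62
Km = 12.5161 uM

12.5161 uM


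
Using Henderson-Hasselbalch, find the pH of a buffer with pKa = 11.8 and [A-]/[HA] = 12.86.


pH = pKa + log10([A-]/[HA])
pH = 11.8 + log10(12.86)
pH = 12.9092

12.9092


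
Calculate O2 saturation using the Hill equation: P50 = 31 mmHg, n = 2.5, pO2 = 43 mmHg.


Y = pO2^n / (P50^n + pO2^n)
Y = 43^2.5 / (31^2.5 + 43^2.5)
Y = 69.38%

69.38%


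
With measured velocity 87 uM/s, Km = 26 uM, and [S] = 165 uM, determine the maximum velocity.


Vmax = v * (Km + [S]) / [S]
Vmax = 87 * (26 + 165) / 165
Vmax = 100.7091 uM/s

100.7091 uM/s


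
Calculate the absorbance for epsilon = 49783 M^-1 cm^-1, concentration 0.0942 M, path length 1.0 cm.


A = epsilon * c * l
A = 49783 * 0.0942 * 1.0
A = 4689.5586

4689.5586


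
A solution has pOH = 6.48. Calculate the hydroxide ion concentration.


[OH-] = 10^(-pOH)
[OH-] = 10^(-6.48)
[OH-] = 3.311e-07 M

3.311e-07 M


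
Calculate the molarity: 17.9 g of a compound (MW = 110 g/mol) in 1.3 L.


C = (mass / MW) / volume
C = (17.9 / 110) / 1.3
C = 0.1252 M

0.1252 M


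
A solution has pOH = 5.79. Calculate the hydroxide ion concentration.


[OH-] = 10^(-pOH)
[OH-] = 10^(-5.79)
[OH-] = 1.622e-06 M

1.622e-06 M


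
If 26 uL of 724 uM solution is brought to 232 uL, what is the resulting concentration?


C2 = C1 * V1 / V2
C2 = 724 * 26 / 232
C2 = 81.1379 uM

81.1379 uM


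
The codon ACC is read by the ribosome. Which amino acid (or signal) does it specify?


Standard genetic code lookup.
Codon ACC -> Thr

Thr


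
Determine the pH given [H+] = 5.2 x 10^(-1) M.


pH = -log10([H+])
pH = -log10(5.2 x 10^(-1))
pH = 0.284

0.284


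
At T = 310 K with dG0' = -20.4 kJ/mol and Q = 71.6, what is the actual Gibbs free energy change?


dG = dG0' + RT * ln(Q) / 1000
dG = -20.4 + 8.314 * 310 * ln(71.6) / 1000
dG = -9.3919 kJ/mol

-9.3919 kJ/mol


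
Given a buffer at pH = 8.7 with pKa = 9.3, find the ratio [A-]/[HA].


[A-]/[HA] = 10^(pH - pKa)
= 10^(8.7 - 9.3)
= 0.2512

0.2512


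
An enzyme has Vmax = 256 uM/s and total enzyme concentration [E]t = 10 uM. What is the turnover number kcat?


kcat = Vmax / [E]t
kcat = 256 / 10
kcat = 25.6 s^-1

25.6 s^-1


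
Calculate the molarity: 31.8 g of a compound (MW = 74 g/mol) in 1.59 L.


C = (mass / MW) / volume
C = (31.8 / 74) / 1.59
C = 0.2703 M

0.2703 M


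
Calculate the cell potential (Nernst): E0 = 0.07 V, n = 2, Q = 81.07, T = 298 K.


E = E0 - (RT/nF) * ln(Q)
E = 0.07 - (8.314 * 298 / (2 * 96485)) * ln(81.07)
E = 0.0136 V

0.0136 V


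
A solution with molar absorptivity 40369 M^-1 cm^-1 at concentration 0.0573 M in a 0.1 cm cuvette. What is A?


A = epsilon * c * l
A = 40369 * 0.0573 * 0.1
A = 231.3144

231.3144


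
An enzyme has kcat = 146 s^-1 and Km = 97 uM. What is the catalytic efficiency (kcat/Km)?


Catalytic efficiency = kcat / Km
= 146 / 97
= 1.5052 uM^-1*s^-1

1.5052 uM^-1*s^-1


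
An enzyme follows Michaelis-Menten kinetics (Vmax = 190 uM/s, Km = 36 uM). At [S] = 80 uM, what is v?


v = Vmax * [S] / (Km + [S])
v = 190 * 80 / (36 + 80)
v = 131.0345 uM/s

131.0345 uM/s


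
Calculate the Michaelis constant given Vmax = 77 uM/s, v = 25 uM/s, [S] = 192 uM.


Km = [S] * (Vmax - v) / v
Km = 192 * (77 - 25) / 25
Km = 399.36 uM

399.36 uM


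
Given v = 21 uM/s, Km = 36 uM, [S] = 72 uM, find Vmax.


Vmax = v * (Km + [S]) / [S]
Vmax = 21 * (36 + 72) / 72
Vmax = 31.5 uM/s

31.5 uM/s


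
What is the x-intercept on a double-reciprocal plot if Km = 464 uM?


x-intercept = -1/Km
= -1/464
= -0.0022 1/uM

-0.0022 1/uM


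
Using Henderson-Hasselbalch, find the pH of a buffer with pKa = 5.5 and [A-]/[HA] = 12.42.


pH = pKa + log10([A-]/[HA])
pH = 5.5 + log10(12.42)
pH = 6.5941

6.5941


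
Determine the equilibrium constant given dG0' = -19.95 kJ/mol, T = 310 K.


Keq = exp(-dG0 * 1000 / (R * T))
Keq = exp(-(-19.95) * 1000 / (8.314 * 310))
Keq = 2299.7109

2299.7109


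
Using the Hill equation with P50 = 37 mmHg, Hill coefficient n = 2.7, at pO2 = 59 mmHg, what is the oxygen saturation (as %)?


Y = pO2^n / (P50^n + pO2^n)
Y = 59^2.7 / (37^2.7 + 59^2.7)
Y = 77.9%

77.9%


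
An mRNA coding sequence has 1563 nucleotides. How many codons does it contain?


codons = nucleotides / 3
codons = 1563 / 3 = 521

521


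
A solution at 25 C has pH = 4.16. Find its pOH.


pOH = 14 - pH
pOH = 14 - 4.16
pOH = 9.84

9.84


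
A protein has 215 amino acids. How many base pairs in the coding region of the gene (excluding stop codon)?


Each amino acid = 1 codon = 3 bp
bp = 215 * 3 = 645 bp

645 bp


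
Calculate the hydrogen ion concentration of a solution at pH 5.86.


[H+] = 10^(-pH)
[H+] = 10^(-5.86)
[H+] = 1.380e-06 M

1.380e-06 M


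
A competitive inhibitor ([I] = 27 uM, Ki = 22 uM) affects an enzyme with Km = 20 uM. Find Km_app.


Km_app = Km * (1 + [I]/Ki)
Km_app = 20 * (1 + 27/22)
Km_app = 44.5455 uM

44.5455 uM


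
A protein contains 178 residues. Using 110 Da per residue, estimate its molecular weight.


MW = n_residues * 110 Da
MW = 178 * 110
MW = 19580 Da

19580 Da


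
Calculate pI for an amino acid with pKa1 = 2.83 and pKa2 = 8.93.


pI = (pKa1 + pKa2) / 2
pI = (2.83 + 8.93) / 2
pI = 5.88

5.88


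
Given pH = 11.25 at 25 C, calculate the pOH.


pOH = 14 - pH
pOH = 14 - 11.25
pOH = 2.75

2.75


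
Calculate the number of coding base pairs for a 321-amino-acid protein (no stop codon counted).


Each amino acid = 1 codon = 3 bp
bp = 321 * 3 = 963 bp

963 bp


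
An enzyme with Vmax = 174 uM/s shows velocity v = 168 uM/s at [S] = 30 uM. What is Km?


Km = [S] * (Vmax - v) / v
Km = 30 * (174 - 168) / 168
Km = 1.0714 uM

1.0714 uM


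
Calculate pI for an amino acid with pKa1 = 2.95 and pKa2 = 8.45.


pI = (pKa1 + pKa2) / 2
pI = (2.95 + 8.45) / 2
pI = 5.7

5.7


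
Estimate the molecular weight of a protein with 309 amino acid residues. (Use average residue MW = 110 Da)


MW = n_residues * 110 Da
MW = 309 * 110
MW = 33990 Da

33990 Da


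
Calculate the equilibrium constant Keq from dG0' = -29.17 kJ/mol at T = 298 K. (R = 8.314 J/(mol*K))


Keq = exp(-dG0 * 1000 / (R * T))
Keq = exp(-(-29.17) * 1000 / (8.314 * 298))
Keq = 129783.5746

129783.5746


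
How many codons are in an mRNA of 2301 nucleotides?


codons = nucleotides / 3
codons = 2301 / 3 = 767

767


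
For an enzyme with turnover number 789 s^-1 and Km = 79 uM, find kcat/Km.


Catalytic efficiency = kcat / Km
= 789 / 79
= 9.9873 uM^-1*s^-1

9.9873 uM^-1*s^-1


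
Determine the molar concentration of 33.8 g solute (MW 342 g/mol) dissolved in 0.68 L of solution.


C = (mass / MW) / volume
C = (33.8 / 342) / 0.68
C = 0.1453 M

0.1453 M


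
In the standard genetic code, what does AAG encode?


Standard genetic code lookup.
Codon AAG -> Lys

Lys


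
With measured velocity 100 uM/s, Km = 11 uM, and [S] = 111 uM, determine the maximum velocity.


Vmax = v * (Km + [S]) / [S]
Vmax = 100 * (11 + 111) / 111
Vmax = 109.9099 uM/s

109.9099 uM/s


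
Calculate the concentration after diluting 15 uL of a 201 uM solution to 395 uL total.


C2 = C1 * V1 / V2
C2 = 201 * 15 / 395
C2 = 7.6329 uM

7.6329 uM


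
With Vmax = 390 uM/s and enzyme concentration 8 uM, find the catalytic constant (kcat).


kcat = Vmax / [E]t
kcat = 390 / 8
kcat = 48.75 s^-1

48.75 s^-1


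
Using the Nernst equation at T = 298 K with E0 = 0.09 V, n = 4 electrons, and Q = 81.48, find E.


E = E0 - (RT/nF) * ln(Q)
E = 0.09 - (8.314 * 298 / (4 * 96485)) * ln(81.48)
E = 0.0618 V

0.0618 V


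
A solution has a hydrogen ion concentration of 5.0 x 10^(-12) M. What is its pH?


pH = -log10([H+])
pH = -log10(5.0 x 10^(-12))
pH = 11.301

11.301


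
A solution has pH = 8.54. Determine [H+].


[H+] = 10^(-pH)
[H+] = 10^(-8.54)
[H+] = 2.884e-09 M

2.884e-09 M


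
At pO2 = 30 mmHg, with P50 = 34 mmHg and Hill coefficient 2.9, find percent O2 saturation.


Y = pO2^n / (P50^n + pO2^n)
Y = 30^2.9 / (34^2.9 + 30^2.9)
Y = 41.02%

41.02%


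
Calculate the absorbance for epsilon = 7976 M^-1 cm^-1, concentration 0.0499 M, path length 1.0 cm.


A = epsilon * c * l
A = 7976 * 0.0499 * 1.0
A = 398.0024

398.0024


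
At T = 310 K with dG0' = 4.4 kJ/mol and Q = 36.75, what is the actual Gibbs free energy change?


dG = dG0' + RT * ln(Q) / 1000
dG = 4.4 + 8.314 * 310 * ln(36.75) / 1000
dG = 13.6891 kJ/mol

13.6891 kJ/mol


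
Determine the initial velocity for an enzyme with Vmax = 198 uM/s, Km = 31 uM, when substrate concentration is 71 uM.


v = Vmax * [S] / (Km + [S])
v = 198 * 71 / (31 + 71)
v = 137.8235 uM/s

137.8235 uM/s


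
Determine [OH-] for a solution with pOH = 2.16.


[OH-] = 10^(-pOH)
[OH-] = 10^(-2.16)
[OH-] = 0.0069 M

0.0069 M


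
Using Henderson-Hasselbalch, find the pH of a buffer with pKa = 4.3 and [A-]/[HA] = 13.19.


pH = pKa + log10([A-]/[HA])
pH = 4.3 + log10(13.19)
pH = 5.4202

5.4202


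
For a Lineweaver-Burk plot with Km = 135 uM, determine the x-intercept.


x-intercept = -1/Km
= -1/135
= -0.0074 1/uM

-0.0074 1/uM


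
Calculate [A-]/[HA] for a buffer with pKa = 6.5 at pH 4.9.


[A-]/[HA] = 10^(pH - pKa)
= 10^(4.9 - 6.5)
= 0.0251

0.0251


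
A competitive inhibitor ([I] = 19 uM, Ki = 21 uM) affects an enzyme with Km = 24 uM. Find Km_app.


Km_app = Km * (1 + [I]/Ki)
Km_app = 24 * (1 + 19/21)
Km_app = 45.7143 uM

45.7143 uM


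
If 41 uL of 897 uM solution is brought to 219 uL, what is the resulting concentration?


C2 = C1 * V1 / V2
C2 = 897 * 41 / 219
C2 = 167.9315 uM

167.9315 uM


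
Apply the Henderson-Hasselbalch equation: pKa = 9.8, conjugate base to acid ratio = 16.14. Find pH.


pH = pKa + log10([A-]/[HA])
pH = 9.8 + log10(16.14)
pH = 11.0079

11.0079


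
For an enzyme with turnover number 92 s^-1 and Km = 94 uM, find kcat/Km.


Catalytic efficiency = kcat / Km
= 92 / 94
= 0.9787 uM^-1*s^-1

0.9787 uM^-1*s^-1


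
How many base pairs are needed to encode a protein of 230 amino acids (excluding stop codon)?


Each amino acid = 1 codon = 3 bp
bp = 230 * 3 = 690 bp

690 bp


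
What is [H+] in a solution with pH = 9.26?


[H+] = 10^(-pH)
[H+] = 10^(-9.26)
[H+] = 5.495e-10 M

5.495e-10 M


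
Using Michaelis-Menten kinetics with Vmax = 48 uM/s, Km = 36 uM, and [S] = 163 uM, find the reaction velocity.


v = Vmax * [S] / (Km + [S])
v = 48 * 163 / (36 + 163)
v = 39.3166 uM/s

39.3166 uM/s


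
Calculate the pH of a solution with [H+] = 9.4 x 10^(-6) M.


pH = -log10([H+])
pH = -log10(9.4 x 10^(-6))
pH = 5.0269

5.0269


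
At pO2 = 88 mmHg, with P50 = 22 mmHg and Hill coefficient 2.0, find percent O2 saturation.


Y = pO2^n / (P50^n + pO2^n)
Y = 88^2.0 / (22^2.0 + 88^2.0)
Y = 94.12%

94.12%


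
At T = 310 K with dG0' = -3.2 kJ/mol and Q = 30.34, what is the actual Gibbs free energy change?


dG = dG0' + RT * ln(Q) / 1000
dG = -3.2 + 8.314 * 310 * ln(30.34) / 1000
dG = 5.5951 kJ/mol

5.5951 kJ/mol


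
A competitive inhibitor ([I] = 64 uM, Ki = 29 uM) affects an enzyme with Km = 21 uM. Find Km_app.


Km_app = Km * (1 + [I]/Ki)
Km_app = 21 * (1 + 64/29)
Km_app = 67.3448 uM

67.3448 uM


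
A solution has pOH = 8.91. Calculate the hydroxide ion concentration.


[OH-] = 10^(-pOH)
[OH-] = 10^(-8.91)
[OH-] = 1.230e-09 M

1.230e-09 M


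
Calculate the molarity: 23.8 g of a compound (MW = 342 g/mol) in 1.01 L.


C = (mass / MW) / volume
C = (23.8 / 342) / 1.01
C = 0.0689 M

0.0689 M


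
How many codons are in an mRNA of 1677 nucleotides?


codons = nucleotides / 3
codons = 1677 / 3 = 559

559


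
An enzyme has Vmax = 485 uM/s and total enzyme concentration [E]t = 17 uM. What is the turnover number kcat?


kcat = Vmax / [E]t
kcat = 485 / 17
kcat = 28.5294 s^-1

28.5294 s^-1


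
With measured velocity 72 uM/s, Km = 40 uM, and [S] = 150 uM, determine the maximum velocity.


Vmax = v * (Km + [S]) / [S]
Vmax = 72 * (40 + 150) / 150
Vmax = 91.2 uM/s

91.2 uM/s


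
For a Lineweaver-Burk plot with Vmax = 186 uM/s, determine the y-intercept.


y-intercept = 1/Vmax
= 1/186
= 0.0054 s/uM

0.0054 s/uM


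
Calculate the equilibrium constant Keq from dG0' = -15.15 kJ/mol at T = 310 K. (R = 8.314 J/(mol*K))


Keq = exp(-dG0 * 1000 / (R * T))
Keq = exp(-(-15.15) * 1000 / (8.314 * 310))
Keq = 357.1491

357.1491


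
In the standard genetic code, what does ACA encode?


Standard genetic code lookup.
Codon ACA -> Thr

Thr


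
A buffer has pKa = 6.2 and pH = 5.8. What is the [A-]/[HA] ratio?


[A-]/[HA] = 10^(pH - pKa)
= 10^(5.8 - 6.2)
= 0.3981

0.3981


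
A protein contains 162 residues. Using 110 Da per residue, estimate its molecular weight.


MW = n_residues * 110 Da
MW = 162 * 110
MW = 17820 Da

17820 Da


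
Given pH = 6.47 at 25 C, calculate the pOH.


pOH = 14 - pH
pOH = 14 - 6.47
pOH = 7.53

7.53


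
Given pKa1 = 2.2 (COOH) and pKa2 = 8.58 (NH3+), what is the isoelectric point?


pI = (pKa1 + pKa2) / 2
pI = (2.2 + 8.58) / 2
pI = 5.39

5.39


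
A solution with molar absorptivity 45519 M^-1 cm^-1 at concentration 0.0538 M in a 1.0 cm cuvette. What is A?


A = epsilon * c * l
A = 45519 * 0.0538 * 1.0
A = 2448.9222

2448.9222


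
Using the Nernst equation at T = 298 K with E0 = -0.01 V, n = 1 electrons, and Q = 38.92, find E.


E = E0 - (RT/nF) * ln(Q)
E = -0.01 - (8.314 * 298 / (1 * 96485)) * ln(38.92)
E = -0.104 V

-0.104 V


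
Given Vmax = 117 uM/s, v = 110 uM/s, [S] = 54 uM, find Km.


Km = [S] * (Vmax - v) / v
Km = 54 * (117 - 110) / 110
Km = 3.4364 uM

3.4364 uM


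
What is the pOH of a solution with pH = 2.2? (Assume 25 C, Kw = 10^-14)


pOH = 14 - pH
pOH = 14 - 2.2
pOH = 11.8

11.8


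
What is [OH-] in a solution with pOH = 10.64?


[OH-] = 10^(-pOH)
[OH-] = 10^(-10.64)
[OH-] = 2.291e-11 M

2.291e-11 M


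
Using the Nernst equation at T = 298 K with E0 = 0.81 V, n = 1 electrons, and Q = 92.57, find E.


E = E0 - (RT/nF) * ln(Q)
E = 0.81 - (8.314 * 298 / (1 * 96485)) * ln(92.57)
E = 0.6937 V

0.6937 V


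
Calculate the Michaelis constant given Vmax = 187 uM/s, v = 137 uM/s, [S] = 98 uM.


Km = [S] * (Vmax - v) / v
Km = 98 * (187 - 137) / 137
Km = 35.7664 uM

35.7664 uM


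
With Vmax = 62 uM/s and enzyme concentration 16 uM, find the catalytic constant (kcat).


kcat = Vmax / [E]t
kcat = 62 / 16
kcat = 3.875 s^-1

3.875 s^-1


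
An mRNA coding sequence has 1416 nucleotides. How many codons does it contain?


codons = nucleotides / 3
codons = 1416 / 3 = 472

472


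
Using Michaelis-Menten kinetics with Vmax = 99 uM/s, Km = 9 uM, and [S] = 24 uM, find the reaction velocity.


v = Vmax * [S] / (Km + [S])
v = 99 * 24 / (9 + 24)
v = 72.0 uM/s

72.0 uM/s


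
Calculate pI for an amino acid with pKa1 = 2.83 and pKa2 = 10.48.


pI = (pKa1 + pKa2) / 2
pI = (2.83 + 10.48) / 2
pI = 6.655

6.655


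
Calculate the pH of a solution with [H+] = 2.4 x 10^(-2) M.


pH = -log10([H+])
pH = -log10(2.4 x 10^(-2))
pH = 1.6198

1.6198


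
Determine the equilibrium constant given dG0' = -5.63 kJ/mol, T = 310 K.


Keq = exp(-dG0 * 1000 / (R * T))
Keq = exp(-(-5.63) * 1000 / (8.314 * 310))
Keq = 8.8855

8.8855


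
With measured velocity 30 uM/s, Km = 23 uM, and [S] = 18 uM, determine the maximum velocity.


Vmax = v * (Km + [S]) / [S]
Vmax = 30 * (23 + 18) / 18
Vmax = 68.3333 uM/s

68.3333 uM/s


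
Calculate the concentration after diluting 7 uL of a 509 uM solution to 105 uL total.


C2 = C1 * V1 / V2
C2 = 509 * 7 / 105
C2 = 33.9333 uM

33.9333 uM


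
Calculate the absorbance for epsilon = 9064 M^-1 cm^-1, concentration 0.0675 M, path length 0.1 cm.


A = epsilon * c * l
A = 9064 * 0.0675 * 0.1
A = 61.182

61.182


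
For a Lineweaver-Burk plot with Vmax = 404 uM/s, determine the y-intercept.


y-intercept = 1/Vmax
= 1/404
= 0.0025 s/uM

0.0025 s/uM


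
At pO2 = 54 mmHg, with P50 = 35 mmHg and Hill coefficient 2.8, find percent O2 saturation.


Y = pO2^n / (P50^n + pO2^n)
Y = 54^2.8 / (35^2.8 + 54^2.8)
Y = 77.1%

77.1%


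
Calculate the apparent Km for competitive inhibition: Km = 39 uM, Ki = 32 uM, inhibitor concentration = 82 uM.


Km_app = Km * (1 + [I]/Ki)
Km_app = 39 * (1 + 82/32)
Km_app = 138.9375 uM

138.9375 uM


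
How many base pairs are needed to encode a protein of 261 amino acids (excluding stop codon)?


Each amino acid = 1 codon = 3 bp
bp = 261 * 3 = 783 bp

783 bp


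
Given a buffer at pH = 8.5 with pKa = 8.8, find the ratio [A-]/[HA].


[A-]/[HA] = 10^(pH - pKa)
= 10^(8.5 - 8.8)
= 0.5012

0.5012


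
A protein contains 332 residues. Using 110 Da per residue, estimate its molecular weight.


MW = n_residues * 110 Da
MW = 332 * 110
MW = 36520 Da

36520 Da


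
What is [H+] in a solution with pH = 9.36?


[H+] = 10^(-pH)
[H+] = 10^(-9.36)
[H+] = 4.365e-10 M

4.365e-10 M


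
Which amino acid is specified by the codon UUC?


Standard genetic code lookup.
Codon UUC -> Phe

Phe


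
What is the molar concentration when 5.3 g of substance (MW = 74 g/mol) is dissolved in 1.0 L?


C = (mass / MW) / volume
C = (5.3 / 74) / 1.0
C = 0.0716 M

0.0716 M


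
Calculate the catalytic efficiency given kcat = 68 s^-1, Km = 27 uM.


Catalytic efficiency = kcat / Km
= 68 / 27
= 2.5185 uM^-1*s^-1

2.5185 uM^-1*s^-1


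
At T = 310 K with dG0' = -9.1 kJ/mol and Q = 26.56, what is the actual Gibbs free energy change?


dG = dG0' + RT * ln(Q) / 1000
dG = -9.1 + 8.314 * 310 * ln(26.56) / 1000
dG = -0.6479 kJ/mol

-0.6479 kJ/mol


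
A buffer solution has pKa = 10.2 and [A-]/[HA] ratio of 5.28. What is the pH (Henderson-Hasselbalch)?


pH = pKa + log10([A-]/[HA])
pH = 10.2 + log10(5.28)
pH = 10.9226

10.9226


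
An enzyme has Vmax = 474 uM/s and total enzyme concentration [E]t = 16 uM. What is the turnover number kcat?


kcat = Vmax / [E]t
kcat = 474 / 16
kcat = 29.625 s^-1

29.625 s^-1


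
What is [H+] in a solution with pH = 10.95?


[H+] = 10^(-pH)
[H+] = 10^(-10.95)
[H+] = 1.122e-11 M

1.122e-11 M


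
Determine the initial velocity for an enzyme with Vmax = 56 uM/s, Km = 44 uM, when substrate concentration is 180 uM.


v = Vmax * [S] / (Km + [S])
v = 56 * 180 / (44 + 180)
v = 45.0 uM/s

45.0 uM/s
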